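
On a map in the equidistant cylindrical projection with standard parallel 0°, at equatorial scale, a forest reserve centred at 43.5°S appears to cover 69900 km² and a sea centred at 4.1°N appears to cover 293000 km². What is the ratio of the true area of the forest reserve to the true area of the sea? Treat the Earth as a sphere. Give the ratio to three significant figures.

On the plate carrée, areal scale = h·k = 1 × sec φ, so true area = apparent × cos φ.
True area of forest reserve: 69900 × cos(43.5°) = 69900 × 0.7254 = 50700 km².
True area of sea: 293000 × cos(4.1°) = 293000 × 0.9974 = 292300 km².
Ratio = 50700 / 292300 ≈ 0.173.

0.173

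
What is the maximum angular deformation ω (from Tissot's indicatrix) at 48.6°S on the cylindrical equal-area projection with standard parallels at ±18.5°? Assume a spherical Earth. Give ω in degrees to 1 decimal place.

Cylindrical equal-area (φ₀ = 18.5°): h = cos φ / cos 18.5° along meridians, k = cos 18.5° / cos φ along parallels; h·k = 1.
At 48.6°: h = 0.6973, k = 1.434; principal scales a = 1.434, b = 0.6973.
sin(ω/2) = (a − b)/(a + b) = 0.7367/2.131 = 0.3456, so ω = 2 arcsin(0.3456) ≈ 40.4°.

40.4°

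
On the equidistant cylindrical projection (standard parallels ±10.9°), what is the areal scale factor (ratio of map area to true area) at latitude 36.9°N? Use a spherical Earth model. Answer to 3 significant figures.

In the equirectangular projection with standard parallel φ₀ = 10.9° (x = Rλ cos φ₀, y = Rφ), meridians are true-scale (h = 1) and the parallel scale is k = cos φ₀ / cos φ.
Areal scale = h·k = 1 × cos φ₀ / cos φ; at 36.9°, h = 1.000, k = 1.228, so h·k = 1.228.

1.23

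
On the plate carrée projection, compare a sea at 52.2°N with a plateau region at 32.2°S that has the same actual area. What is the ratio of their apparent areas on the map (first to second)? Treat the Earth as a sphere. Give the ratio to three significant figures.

Plate carrée maps x = Rλ, y = Rφ. The meridian scale is h = 1 and the parallel scale is k = 1/cos φ = sec φ.
Areal scale at 52.2°: h·k = 1.000 × 1.632 = 1.632.
Areal scale at 32.2°: h·k = 1.000 × 1.182 = 1.182.
Ratio = 1.632/1.182 ≈ 1.38.

1.38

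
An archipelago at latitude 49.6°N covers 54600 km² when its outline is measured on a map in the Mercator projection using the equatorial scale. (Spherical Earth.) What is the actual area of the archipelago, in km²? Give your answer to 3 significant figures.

For Mercator, h = k = sec φ (a conformal cylindrical projection has a single point scale, 1/cos φ).
Areal scale = k² = sec²φ = 1/cos²(49.6°) = 1/0.6481² = 2.381.
True area = apparent / (areal scale) = 54600 / 2.381 ≈ 22900 km².

22900 km²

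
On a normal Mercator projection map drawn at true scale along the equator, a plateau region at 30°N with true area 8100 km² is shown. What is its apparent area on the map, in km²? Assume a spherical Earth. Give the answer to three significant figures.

10800 km²

For Mercator, h = k = sec φ (a conformal cylindrical projection has a single point scale, 1/cos φ).
Areal scale = k² = sec²φ = 1/cos²(30°) = 1/0.8660² = 1.333.
Apparent area = 8100 × 1.333 ≈ 10800 km².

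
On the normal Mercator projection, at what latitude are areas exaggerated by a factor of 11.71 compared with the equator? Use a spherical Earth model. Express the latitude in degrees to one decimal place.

Mercator areal scale is sec²φ.
sec²φ = 11.71  ⇒  cos²φ = 0.08540  ⇒  cos φ = 0.2922.
φ = arccos(0.2922) ≈ 73.0°.

73.0°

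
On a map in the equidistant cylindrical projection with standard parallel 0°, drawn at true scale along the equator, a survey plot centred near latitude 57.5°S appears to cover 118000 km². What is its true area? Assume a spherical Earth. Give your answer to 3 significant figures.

63400 km²

Plate carrée maps x = Rλ, y = Rφ. The meridian scale is h = 1 and the parallel scale is k = 1/cos φ = sec φ.
Areal scale = h·k = 1 × sec φ; at 57.5°, h = 1.000, k = 1.861, so h·k = 1.861.
True area = apparent / (areal scale) = 118000 / 1.861 ≈ 63400 km².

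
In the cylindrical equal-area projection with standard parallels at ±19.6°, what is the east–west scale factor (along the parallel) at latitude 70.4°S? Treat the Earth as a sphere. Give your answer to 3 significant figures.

2.81

Cylindrical equal-area (φ₀ = 19.6°): h = cos φ / cos 19.6° along meridians, k = cos 19.6° / cos φ along parallels; h·k = 1.
k = cos 19.6° / cos 70.4° = 0.9421/0.3355 = 2.808.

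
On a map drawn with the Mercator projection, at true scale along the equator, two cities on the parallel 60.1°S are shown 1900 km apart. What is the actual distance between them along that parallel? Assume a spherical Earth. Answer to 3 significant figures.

Mercator is conformal, so the point scale is isotropic: h = k = sec φ = 1/cos φ.
Along the parallel at 60.1°, map distances are exaggerated by k = sec 60.1° = 2.006.
True distance = 1900 / 2.006 = 1900 × cos 60.1° ≈ 947 km.

947 km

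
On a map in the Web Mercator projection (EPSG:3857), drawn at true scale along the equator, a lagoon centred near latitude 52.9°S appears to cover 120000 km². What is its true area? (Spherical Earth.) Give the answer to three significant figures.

For Mercator, h = k = sec φ (a conformal cylindrical projection has a single point scale, 1/cos φ).
Areal scale = k² = sec²φ = 1/cos²(52.9°) = 1/0.6032² = 2.748.
True area = apparent / (areal scale) = 120000 / 2.748 ≈ 43700 km².

43700 km²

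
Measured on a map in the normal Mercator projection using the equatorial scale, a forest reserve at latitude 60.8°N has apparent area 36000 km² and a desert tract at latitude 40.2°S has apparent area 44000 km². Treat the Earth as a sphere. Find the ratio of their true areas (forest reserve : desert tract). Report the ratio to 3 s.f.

0.334

Mercator's areal exaggeration is sec²φ; hence true area = (apparent area) · cos²φ.
True area of forest reserve: 36000 × cos²(60.8°) = 36000 × 0.2380 = 8568 km².
True area of desert tract: 44000 × cos²(40.2°) = 44000 × 0.5834 = 25670 km².
Ratio = 8568 / 25670 ≈ 0.334.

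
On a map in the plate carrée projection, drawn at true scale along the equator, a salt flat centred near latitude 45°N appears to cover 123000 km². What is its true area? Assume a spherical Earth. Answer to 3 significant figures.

For the equirectangular projection with φ₀ = 0 (plate carrée), h = 1 along meridians and k = sec φ along parallels.
Areal scale = h·k = 1 × sec φ; at 45°, h = 1.000, k = 1.414, so h·k = 1.414.
True area = apparent / (areal scale) = 123000 / 1.414 ≈ 87000 km².

87000 km²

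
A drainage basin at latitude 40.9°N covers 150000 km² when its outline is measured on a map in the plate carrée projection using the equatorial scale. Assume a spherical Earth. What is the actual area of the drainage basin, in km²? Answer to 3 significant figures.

For the equirectangular projection with φ₀ = 0 (plate carrée), h = 1 along meridians and k = sec φ along parallels.
Areal scale = h·k = 1 × sec φ; at 40.9°, h = 1.000, k = 1.323, so h·k = 1.323.
True area = apparent / (areal scale) = 150000 / 1.323 ≈ 113000 km².

113000 km²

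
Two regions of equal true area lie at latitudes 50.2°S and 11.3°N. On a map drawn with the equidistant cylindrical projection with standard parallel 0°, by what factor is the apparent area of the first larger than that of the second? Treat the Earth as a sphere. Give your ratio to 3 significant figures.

In the plate carrée (x = Rλ, y = Rφ), meridians are true-scale (h = 1) and parallels are stretched by k = sec φ.
Areal scale at 50.2°: h·k = 1.000 × 1.562 = 1.562.
Areal scale at 11.3°: h·k = 1.000 × 1.020 = 1.020.
Ratio = 1.562/1.020 ≈ 1.53.

1.53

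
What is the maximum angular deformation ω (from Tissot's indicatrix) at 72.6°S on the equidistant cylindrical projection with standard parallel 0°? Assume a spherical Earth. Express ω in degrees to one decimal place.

Plate carrée maps x = Rλ, y = Rφ. The meridian scale is h = 1 and the parallel scale is k = 1/cos φ = sec φ.
At 72.6°: h = 1.000, k = 3.344; principal scales a = 3.344, b = 1.000.
sin(ω/2) = (a − b)/(a + b) = 2.344/4.344 = 0.5396, so ω = 2 arcsin(0.5396) ≈ 65.3°.

65.3°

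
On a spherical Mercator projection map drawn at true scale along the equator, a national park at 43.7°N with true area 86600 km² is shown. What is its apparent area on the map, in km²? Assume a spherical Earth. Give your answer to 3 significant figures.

Mercator is conformal, so the point scale is isotropic: h = k = sec φ = 1/cos φ.
Areal scale = k² = sec²φ = 1/cos²(43.7°) = 1/0.7230² = 1.913.
Apparent area = 86600 × 1.913 ≈ 166000 km².

166000 km²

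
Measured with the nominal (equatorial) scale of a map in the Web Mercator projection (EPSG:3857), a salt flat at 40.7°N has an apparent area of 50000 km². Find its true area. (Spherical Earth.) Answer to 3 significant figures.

Mercator is conformal, so the point scale is isotropic: h = k = sec φ = 1/cos φ.
Areal scale = k² = sec²φ = 1/cos²(40.7°) = 1/0.7581² = 1.740.
True area = apparent / (areal scale) = 50000 / 1.740 ≈ 28700 km².

28700 km²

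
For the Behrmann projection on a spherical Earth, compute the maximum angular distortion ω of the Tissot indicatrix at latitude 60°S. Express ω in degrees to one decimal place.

The Behrmann projection is cylindrical equal-area with φ₀ = 30°. For cylindrical equal-area with standard parallel φ₀, h = cos φ / cos φ₀ and k = cos φ₀ / cos φ, so h·k = 1.
At 60°: h = 0.5774, k = 1.732; principal scales a = 1.732, b = 0.5774.
sin(ω/2) = (a − b)/(a + b) = 1.155/2.309 = 0.5000, so ω = 2 arcsin(0.5000) ≈ 60.0°.

60.0°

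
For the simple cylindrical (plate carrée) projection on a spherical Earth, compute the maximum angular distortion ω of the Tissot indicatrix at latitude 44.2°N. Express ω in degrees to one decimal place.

Plate carrée maps x = Rλ, y = Rφ. The meridian scale is h = 1 and the parallel scale is k = 1/cos φ = sec φ.
At 44.2°: h = 1.000, k = 1.395; principal scales a = 1.395, b = 1.000.
sin(ω/2) = (a − b)/(a + b) = 0.3949/2.395 = 0.1649, so ω = 2 arcsin(0.1649) ≈ 19.0°.

19.0°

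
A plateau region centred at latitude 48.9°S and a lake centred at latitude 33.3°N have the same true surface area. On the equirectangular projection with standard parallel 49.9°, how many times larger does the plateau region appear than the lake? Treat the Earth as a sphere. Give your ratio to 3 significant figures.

With standard parallel φ₀ = 49.9°, the equirectangular projection gives x = Rλ cos φ₀, y = Rφ, so h = 1 and k = cos 49.9° / cos φ.
Areal scale at 48.9°: h·k = 1.000 × 0.9798 = 0.9798.
Areal scale at 33.3°: h·k = 1.000 × 0.7707 = 0.7707.
Ratio = 0.9798/0.7707 ≈ 1.27.

1.27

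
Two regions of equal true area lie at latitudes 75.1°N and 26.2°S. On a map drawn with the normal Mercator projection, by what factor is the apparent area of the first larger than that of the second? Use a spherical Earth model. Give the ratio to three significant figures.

On Mercator, area is exaggerated by sec²φ = 1/cos²φ.
At 75.1°: sec²(75.1°) = 1/0.2571² = 15.12.
At 26.2°: sec²(26.2°) = 1/0.8973² = 1.242.
Ratio = 15.12/1.242 = cos²(26.2°)/cos²(75.1°) ≈ 12.2.

12.2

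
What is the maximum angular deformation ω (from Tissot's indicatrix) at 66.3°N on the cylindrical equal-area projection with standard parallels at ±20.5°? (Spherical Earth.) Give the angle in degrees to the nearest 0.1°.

Cylindrical equal-area (φ₀ = 20.5°): h = cos φ / cos 20.5° along meridians, k = cos 20.5° / cos φ along parallels; h·k = 1.
At 66.3°: h = 0.4291, k = 2.330; principal scales a = 2.330, b = 0.4291.
sin(ω/2) = (a − b)/(a + b) = 1.901/2.759 = 0.6890, so ω = 2 arcsin(0.6890) ≈ 87.1°.

87.1°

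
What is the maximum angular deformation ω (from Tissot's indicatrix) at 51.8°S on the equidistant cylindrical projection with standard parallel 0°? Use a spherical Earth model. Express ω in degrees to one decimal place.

In the plate carrée (x = Rλ, y = Rφ), meridians are true-scale (h = 1) and parallels are stretched by k = sec φ.
At 51.8°: h = 1.000, k = 1.617; principal scales a = 1.617, b = 1.000.
sin(ω/2) = (a − b)/(a + b) = 0.6171/2.617 = 0.2358, so ω = 2 arcsin(0.2358) ≈ 27.3°.

27.3°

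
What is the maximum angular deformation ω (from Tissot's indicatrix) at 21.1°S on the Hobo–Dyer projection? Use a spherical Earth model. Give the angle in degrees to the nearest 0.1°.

18.5°

Hobo–Dyer is a cylindrical equal-area projection with standard parallels at ±37.5°. Cylindrical equal-area (φ₀ = 37.5°): h = cos φ / cos 37.5° along meridians, k = cos 37.5° / cos φ along parallels; h·k = 1.
At 21.1°: h = 1.176, k = 0.8504; principal scales a = 1.176, b = 0.8504.
sin(ω/2) = (a − b)/(a + b) = 0.3256/2.026 = 0.1607, so ω = 2 arcsin(0.1607) ≈ 18.5°.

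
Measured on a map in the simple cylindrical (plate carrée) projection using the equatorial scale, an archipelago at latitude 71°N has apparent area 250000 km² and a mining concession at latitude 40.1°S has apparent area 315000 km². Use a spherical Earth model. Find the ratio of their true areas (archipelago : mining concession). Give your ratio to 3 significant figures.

0.338

On the plate carrée, areal scale = h·k = 1 × sec φ, so true area = apparent × cos φ.
True area of archipelago: 250000 × cos(71°) = 250000 × 0.3256 = 81390 km².
True area of mining concession: 315000 × cos(40.1°) = 315000 × 0.7649 = 241000 km².
Ratio = 81390 / 241000 ≈ 0.338.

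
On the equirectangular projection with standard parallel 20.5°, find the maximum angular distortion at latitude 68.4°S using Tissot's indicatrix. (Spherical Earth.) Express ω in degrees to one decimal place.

The equidistant cylindrical projection with φ₀ = 20.5° has h = 1 (meridians true) and k = cos φ₀ / cos φ along parallels.
At 68.4°: h = 1.000, k = 2.544; principal scales a = 2.544, b = 1.000.
sin(ω/2) = (a − b)/(a + b) = 1.544/3.544 = 0.4357, so ω = 2 arcsin(0.4357) ≈ 51.7°.

51.7°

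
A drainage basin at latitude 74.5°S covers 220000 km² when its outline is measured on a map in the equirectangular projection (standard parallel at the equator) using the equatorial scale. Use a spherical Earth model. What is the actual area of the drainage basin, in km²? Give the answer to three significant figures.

Plate carrée maps x = Rλ, y = Rφ. The meridian scale is h = 1 and the parallel scale is k = 1/cos φ = sec φ.
Areal scale = h·k = 1 × sec φ; at 74.5°, h = 1.000, k = 3.742, so h·k = 3.742.
True area = apparent / (areal scale) = 220000 / 3.742 ≈ 58800 km².

58800 km²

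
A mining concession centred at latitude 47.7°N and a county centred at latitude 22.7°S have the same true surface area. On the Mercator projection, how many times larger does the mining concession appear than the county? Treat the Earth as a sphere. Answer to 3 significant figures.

1.88

On Mercator, area is exaggerated by sec²φ = 1/cos²φ.
At 47.7°: sec²(47.7°) = 1/0.6730² = 2.208.
At 22.7°: sec²(22.7°) = 1/0.9225² = 1.175.
Ratio = 2.208/1.175 = cos²(22.7°)/cos²(47.7°) ≈ 1.88.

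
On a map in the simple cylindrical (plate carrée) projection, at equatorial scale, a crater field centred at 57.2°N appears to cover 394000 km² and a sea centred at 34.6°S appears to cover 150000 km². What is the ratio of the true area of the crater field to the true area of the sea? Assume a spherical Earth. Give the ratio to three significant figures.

1.73

On the plate carrée, areal scale = h·k = 1 × sec φ, so true area = apparent × cos φ.
True area of crater field: 394000 × cos(57.2°) = 394000 × 0.5417 = 213400 km².
True area of sea: 150000 × cos(34.6°) = 150000 × 0.8231 = 123500 km².
Ratio = 213400 / 123500 ≈ 1.73.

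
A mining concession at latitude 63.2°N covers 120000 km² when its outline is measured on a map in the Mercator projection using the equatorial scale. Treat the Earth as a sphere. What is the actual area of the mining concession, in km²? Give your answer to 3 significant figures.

24400 km²

The Mercator projection is conformal; its linear scale factor is the same in every direction and equals sec φ = 1/cos φ.
Areal scale = k² = sec²φ = 1/cos²(63.2°) = 1/0.4509² = 4.919.
True area = apparent / (areal scale) = 120000 / 4.919 ≈ 24400 km².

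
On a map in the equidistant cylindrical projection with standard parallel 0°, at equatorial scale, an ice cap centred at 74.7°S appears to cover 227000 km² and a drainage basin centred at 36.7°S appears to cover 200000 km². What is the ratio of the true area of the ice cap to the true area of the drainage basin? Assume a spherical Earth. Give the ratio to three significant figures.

Plate carrée has h = 1 and k = sec φ, giving areal scale sec φ; true area = (apparent area) · cos φ.
True area of ice cap: 227000 × cos(74.7°) = 227000 × 0.2639 = 59900 km².
True area of drainage basin: 200000 × cos(36.7°) = 200000 × 0.8018 = 160400 km².
Ratio = 59900 / 160400 ≈ 0.374.

0.374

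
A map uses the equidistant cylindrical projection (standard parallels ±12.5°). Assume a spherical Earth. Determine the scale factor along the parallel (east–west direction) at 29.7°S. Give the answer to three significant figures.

1.12

The equidistant cylindrical projection with φ₀ = 12.5° has h = 1 (meridians true) and k = cos φ₀ / cos φ along parallels.
k = cos 12.5° / cos 29.7° = 0.9763/0.8686 = 1.124.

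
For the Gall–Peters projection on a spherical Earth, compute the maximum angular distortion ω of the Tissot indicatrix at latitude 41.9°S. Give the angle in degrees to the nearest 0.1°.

Gall–Peters is a cylindrical equal-area projection with standard parallels at ±45°. Cylindrical equal-area (φ₀ = 45°): h = cos φ / cos 45° along meridians, k = cos 45° / cos φ along parallels; h·k = 1.
At 41.9°: h = 1.053, k = 0.9500; principal scales a = 1.053, b = 0.9500.
sin(ω/2) = (a − b)/(a + b) = 0.1026/2.003 = 0.05123, so ω = 2 arcsin(0.05123) ≈ 5.9°.

5.9°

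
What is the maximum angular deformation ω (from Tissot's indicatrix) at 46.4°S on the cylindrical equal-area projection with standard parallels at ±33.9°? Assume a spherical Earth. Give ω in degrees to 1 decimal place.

Cylindrical equal-area (φ₀ = 33.9°): h = cos φ / cos 33.9° along meridians, k = cos 33.9° / cos φ along parallels; h·k = 1.
At 46.4°: h = 0.8309, k = 1.204; principal scales a = 1.204, b = 0.8309.
sin(ω/2) = (a − b)/(a + b) = 0.3727/2.034 = 0.1832, so ω = 2 arcsin(0.1832) ≈ 21.1°.

21.1°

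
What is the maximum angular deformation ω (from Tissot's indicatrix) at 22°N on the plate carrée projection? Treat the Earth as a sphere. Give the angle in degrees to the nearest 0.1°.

4.3°

Plate carrée maps x = Rλ, y = Rφ. The meridian scale is h = 1 and the parallel scale is k = 1/cos φ = sec φ.
At 22°: h = 1.000, k = 1.079; principal scales a = 1.079, b = 1.000.
sin(ω/2) = (a − b)/(a + b) = 0.07853/2.079 = 0.03778, so ω = 2 arcsin(0.03778) ≈ 4.3°.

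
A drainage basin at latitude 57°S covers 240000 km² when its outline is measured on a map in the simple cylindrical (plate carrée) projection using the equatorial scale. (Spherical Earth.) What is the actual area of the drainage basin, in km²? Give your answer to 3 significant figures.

131000 km²

For the equirectangular projection with φ₀ = 0 (plate carrée), h = 1 along meridians and k = sec φ along parallels.
Areal scale = h·k = 1 × sec φ; at 57°, h = 1.000, k = 1.836, so h·k = 1.836.
True area = apparent / (areal scale) = 240000 / 1.836 ≈ 131000 km².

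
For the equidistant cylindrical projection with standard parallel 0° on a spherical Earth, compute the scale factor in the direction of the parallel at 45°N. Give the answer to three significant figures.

For the equirectangular projection with φ₀ = 0 (plate carrée), h = 1 along meridians and k = sec φ along parallels.
k = 1/cos 45° = 1/0.7071 = 1.414.

1.41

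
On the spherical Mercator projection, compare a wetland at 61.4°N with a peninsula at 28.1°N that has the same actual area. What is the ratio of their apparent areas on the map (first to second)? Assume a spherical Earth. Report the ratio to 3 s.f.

Mercator areal scale is sec²φ.
At 61.4°: sec²(61.4°) = 1/0.4787² = 4.364.
At 28.1°: sec²(28.1°) = 1/0.8821² = 1.285.
Ratio = 4.364/1.285 = cos²(28.1°)/cos²(61.4°) ≈ 3.40.

3.40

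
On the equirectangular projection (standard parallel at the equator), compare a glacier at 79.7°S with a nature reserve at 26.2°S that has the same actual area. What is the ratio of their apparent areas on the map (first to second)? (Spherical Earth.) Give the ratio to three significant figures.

Plate carrée maps x = Rλ, y = Rφ. The meridian scale is h = 1 and the parallel scale is k = 1/cos φ = sec φ.
Areal scale at 79.7°: h·k = 1.000 × 5.593 = 5.593.
Areal scale at 26.2°: h·k = 1.000 × 1.115 = 1.115.
Ratio = 5.593/1.115 ≈ 5.02.

5.02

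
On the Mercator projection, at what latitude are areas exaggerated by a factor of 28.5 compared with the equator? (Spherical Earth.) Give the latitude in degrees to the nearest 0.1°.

Mercator areal scale is sec²φ.
sec²φ = 28.5  ⇒  cos²φ = 0.03509  ⇒  cos φ = 0.1873.
φ = arccos(0.1873) ≈ 79.2°.

79.2°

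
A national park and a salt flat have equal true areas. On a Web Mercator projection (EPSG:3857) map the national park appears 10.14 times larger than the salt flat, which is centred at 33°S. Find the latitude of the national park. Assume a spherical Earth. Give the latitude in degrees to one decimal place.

Mercator areal scale is sec²φ, so apparent-area ratio = sec²φ₁ / sec²φ₂ = cos²φ₂ / cos²φ₁.
cos²φ₂ / cos²φ₁ = 10.14  ⇒  cos φ₁ = cos 33° / √10.14 = 0.8387/3.184 = 0.2634.
φ₁ = arccos(0.2634) ≈ 74.7°.

74.7°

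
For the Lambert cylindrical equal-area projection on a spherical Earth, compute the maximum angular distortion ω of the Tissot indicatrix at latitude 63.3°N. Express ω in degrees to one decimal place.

83.2°

The Lambert cylindrical equal-area projection is the cylindrical equal-area projection with its standard parallel at the equator (φ₀ = 0). For cylindrical equal-area with standard parallel φ₀, h = cos φ / cos φ₀ and k = cos φ₀ / cos φ, so h·k = 1.
At 63.3°: h = 0.4493, k = 2.226; principal scales a = 2.226, b = 0.4493.
sin(ω/2) = (a − b)/(a + b) = 1.776/2.675 = 0.6640, so ω = 2 arcsin(0.6640) ≈ 83.2°.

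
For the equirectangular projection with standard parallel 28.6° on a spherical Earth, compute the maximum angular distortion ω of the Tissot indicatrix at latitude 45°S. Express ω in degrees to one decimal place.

12.4°

The equidistant cylindrical projection with φ₀ = 28.6° has h = 1 (meridians true) and k = cos φ₀ / cos φ along parallels.
At 45°: h = 1.000, k = 1.242; principal scales a = 1.242, b = 1.000.
sin(ω/2) = (a − b)/(a + b) = 0.2417/2.242 = 0.1078, so ω = 2 arcsin(0.1078) ≈ 12.4°.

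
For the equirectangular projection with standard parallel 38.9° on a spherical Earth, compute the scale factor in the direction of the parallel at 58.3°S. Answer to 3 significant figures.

1.48

The equidistant cylindrical projection with φ₀ = 38.9° has h = 1 (meridians true) and k = cos φ₀ / cos φ along parallels.
k = cos 38.9° / cos 58.3° = 0.7782/0.5255 = 1.481.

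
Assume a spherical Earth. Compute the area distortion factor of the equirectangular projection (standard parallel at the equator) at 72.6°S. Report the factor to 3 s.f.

For the equirectangular projection with φ₀ = 0 (plate carrée), h = 1 along meridians and k = sec φ along parallels.
Areal scale = h·k = 1 × sec φ; at 72.6°, h = 1.000, k = 3.344, so h·k = 3.344.

3.34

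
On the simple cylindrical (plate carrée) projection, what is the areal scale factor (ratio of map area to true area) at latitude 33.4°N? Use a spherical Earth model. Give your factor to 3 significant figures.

1.20

Plate carrée maps x = Rλ, y = Rφ. The meridian scale is h = 1 and the parallel scale is k = 1/cos φ = sec φ.
Areal scale = h·k = 1 × sec φ; at 33.4°, h = 1.000, k = 1.198, so h·k = 1.198.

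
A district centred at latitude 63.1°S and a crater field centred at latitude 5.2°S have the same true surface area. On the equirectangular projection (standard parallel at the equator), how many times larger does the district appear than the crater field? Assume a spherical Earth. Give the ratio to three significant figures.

2.20

In the plate carrée (x = Rλ, y = Rφ), meridians are true-scale (h = 1) and parallels are stretched by k = sec φ.
Areal scale at 63.1°: h·k = 1.000 × 2.210 = 2.210.
Areal scale at 5.2°: h·k = 1.000 × 1.004 = 1.004.
Ratio = 2.210/1.004 ≈ 2.20.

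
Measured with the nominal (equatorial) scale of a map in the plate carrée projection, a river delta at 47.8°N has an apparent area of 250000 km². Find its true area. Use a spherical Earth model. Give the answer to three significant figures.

Plate carrée maps x = Rλ, y = Rφ. The meridian scale is h = 1 and the parallel scale is k = 1/cos φ = sec φ.
Areal scale = h·k = 1 × sec φ; at 47.8°, h = 1.000, k = 1.489, so h·k = 1.489.
True area = apparent / (areal scale) = 250000 / 1.489 ≈ 168000 km².

168000 km²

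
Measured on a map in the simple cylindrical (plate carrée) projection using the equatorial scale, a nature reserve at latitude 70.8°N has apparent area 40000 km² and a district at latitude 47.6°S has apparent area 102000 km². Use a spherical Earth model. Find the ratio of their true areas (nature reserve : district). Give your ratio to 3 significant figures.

0.191

Plate carrée has h = 1 and k = sec φ, giving areal scale sec φ; true area = (apparent area) · cos φ.
True area of nature reserve: 40000 × cos(70.8°) = 40000 × 0.3289 = 13150 km².
True area of district: 102000 × cos(47.6°) = 102000 × 0.6743 = 68780 km².
Ratio = 13150 / 68780 ≈ 0.191.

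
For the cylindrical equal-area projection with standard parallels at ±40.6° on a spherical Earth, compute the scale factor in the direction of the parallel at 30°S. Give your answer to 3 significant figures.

0.877

For cylindrical equal-area with standard parallel φ₀, h = cos φ / cos φ₀ and k = cos φ₀ / cos φ, so h·k = 1.
k = cos 40.6° / cos 30° = 0.7593/0.8660 = 0.8767.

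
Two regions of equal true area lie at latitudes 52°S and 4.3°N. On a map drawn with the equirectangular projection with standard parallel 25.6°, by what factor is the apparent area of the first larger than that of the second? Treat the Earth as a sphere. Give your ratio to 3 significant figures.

The equidistant cylindrical projection with φ₀ = 25.6° has h = 1 (meridians true) and k = cos φ₀ / cos φ along parallels.
Areal scale at 52°: h·k = 1.000 × 1.465 = 1.465.
Areal scale at 4.3°: h·k = 1.000 × 0.9044 = 0.9044.
Ratio = 1.465/0.9044 ≈ 1.62.

1.62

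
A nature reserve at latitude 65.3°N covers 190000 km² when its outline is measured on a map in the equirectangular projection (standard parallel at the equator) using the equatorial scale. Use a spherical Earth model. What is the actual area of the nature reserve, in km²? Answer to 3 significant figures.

79400 km²

In the plate carrée (x = Rλ, y = Rφ), meridians are true-scale (h = 1) and parallels are stretched by k = sec φ.
Areal scale = h·k = 1 × sec φ; at 65.3°, h = 1.000, k = 2.393, so h·k = 2.393.
True area = apparent / (areal scale) = 190000 / 2.393 ≈ 79400 km².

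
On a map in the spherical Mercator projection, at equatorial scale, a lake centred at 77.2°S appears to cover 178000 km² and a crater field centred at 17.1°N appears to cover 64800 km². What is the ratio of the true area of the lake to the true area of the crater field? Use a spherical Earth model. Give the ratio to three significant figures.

0.148

Mercator's areal exaggeration is sec²φ; hence true area = (apparent area) · cos²φ.
True area of lake: 178000 × cos²(77.2°) = 178000 × 0.04908 = 8737 km².
True area of crater field: 64800 × cos²(17.1°) = 64800 × 0.9135 = 59200 km².
Ratio = 8737 / 59200 ≈ 0.148.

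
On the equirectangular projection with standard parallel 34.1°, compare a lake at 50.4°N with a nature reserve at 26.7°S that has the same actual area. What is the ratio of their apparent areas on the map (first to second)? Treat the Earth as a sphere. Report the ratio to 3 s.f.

The equidistant cylindrical projection with φ₀ = 34.1° has h = 1 (meridians true) and k = cos φ₀ / cos φ along parallels.
Areal scale at 50.4°: h·k = 1.000 × 1.299 = 1.299.
Areal scale at 26.7°: h·k = 1.000 × 0.9269 = 0.9269.
Ratio = 1.299/0.9269 ≈ 1.40.

1.40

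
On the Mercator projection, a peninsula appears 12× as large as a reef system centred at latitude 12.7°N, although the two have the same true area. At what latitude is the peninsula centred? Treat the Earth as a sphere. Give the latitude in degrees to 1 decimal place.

73.6°

For equal true areas on Mercator, apparent areas scale as sec²φ, so the ratio is cos²φ₂ / cos²φ₁.
cos²φ₂ / cos²φ₁ = 12  ⇒  cos φ₁ = cos 12.7° / √12 = 0.9755/3.464 = 0.2816.
φ₁ = arccos(0.2816) ≈ 73.6°.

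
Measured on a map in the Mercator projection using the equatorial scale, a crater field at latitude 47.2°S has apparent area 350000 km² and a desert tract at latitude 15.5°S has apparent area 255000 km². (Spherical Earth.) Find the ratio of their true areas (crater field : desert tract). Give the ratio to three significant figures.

Mercator's areal exaggeration is sec²φ; hence true area = (apparent area) · cos²φ.
True area of crater field: 350000 × cos²(47.2°) = 350000 × 0.4616 = 161600 km².
True area of desert tract: 255000 × cos²(15.5°) = 255000 × 0.9286 = 236800 km².
Ratio = 161600 / 236800 ≈ 0.682.

0.682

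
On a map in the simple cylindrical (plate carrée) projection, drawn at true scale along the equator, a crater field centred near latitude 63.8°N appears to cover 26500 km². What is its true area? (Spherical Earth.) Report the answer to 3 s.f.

11700 km²

For the equirectangular projection with φ₀ = 0 (plate carrée), h = 1 along meridians and k = sec φ along parallels.
Areal scale = h·k = 1 × sec φ; at 63.8°, h = 1.000, k = 2.265, so h·k = 2.265.
True area = apparent / (areal scale) = 26500 / 2.265 ≈ 11700 km².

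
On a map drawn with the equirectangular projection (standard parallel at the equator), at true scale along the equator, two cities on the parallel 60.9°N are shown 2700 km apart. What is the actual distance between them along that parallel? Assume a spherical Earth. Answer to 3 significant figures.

1310 km

In the plate carrée (x = Rλ, y = Rφ), meridians are true-scale (h = 1) and parallels are stretched by k = sec φ.
Along the parallel at 60.9°, map distances are exaggerated by k = sec 60.9° = 2.056.
True distance = 2700 / 2.056 = 2700 × cos 60.9° ≈ 1310 km.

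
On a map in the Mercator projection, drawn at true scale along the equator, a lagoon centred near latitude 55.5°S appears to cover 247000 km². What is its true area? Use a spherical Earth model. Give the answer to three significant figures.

79200 km²

The Mercator projection is conformal; its linear scale factor is the same in every direction and equals sec φ = 1/cos φ.
Areal scale = k² = sec²φ = 1/cos²(55.5°) = 1/0.5664² = 3.117.
True area = apparent / (areal scale) = 247000 / 3.117 ≈ 79200 km².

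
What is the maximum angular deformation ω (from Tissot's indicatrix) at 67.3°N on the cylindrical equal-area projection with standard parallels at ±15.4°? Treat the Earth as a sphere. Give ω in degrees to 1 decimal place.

92.7°

Cylindrical equal-area (φ₀ = 15.4°): h = cos φ / cos 15.4° along meridians, k = cos 15.4° / cos φ along parallels; h·k = 1.
At 67.3°: h = 0.4003, k = 2.498; principal scales a = 2.498, b = 0.4003.
sin(ω/2) = (a − b)/(a + b) = 2.098/2.899 = 0.7238, so ω = 2 arcsin(0.7238) ≈ 92.7°.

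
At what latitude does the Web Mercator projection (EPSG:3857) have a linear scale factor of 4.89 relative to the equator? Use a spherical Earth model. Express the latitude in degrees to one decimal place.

Mercator scale is k = sec φ = 1/cos φ.
1/cos φ = 4.89  ⇒  cos φ = 0.2045  ⇒  φ = arccos(0.2045) ≈ 78.2°.

78.2°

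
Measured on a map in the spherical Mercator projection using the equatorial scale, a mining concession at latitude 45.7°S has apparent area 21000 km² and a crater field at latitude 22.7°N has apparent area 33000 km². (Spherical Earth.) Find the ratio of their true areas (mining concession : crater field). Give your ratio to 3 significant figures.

0.365

Mercator's areal exaggeration is sec²φ; hence true area = (apparent area) · cos²φ.
True area of mining concession: 21000 × cos²(45.7°) = 21000 × 0.4878 = 10240 km².
True area of crater field: 33000 × cos²(22.7°) = 33000 × 0.8511 = 28090 km².
Ratio = 10240 / 28090 ≈ 0.365.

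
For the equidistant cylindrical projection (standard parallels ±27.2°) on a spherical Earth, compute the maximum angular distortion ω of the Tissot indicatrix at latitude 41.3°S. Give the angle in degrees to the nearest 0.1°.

In the equirectangular projection with standard parallel φ₀ = 27.2° (x = Rλ cos φ₀, y = Rφ), meridians are true-scale (h = 1) and the parallel scale is k = cos φ₀ / cos φ.
At 41.3°: h = 1.000, k = 1.184; principal scales a = 1.184, b = 1.000.
sin(ω/2) = (a − b)/(a + b) = 0.1839/2.184 = 0.08420, so ω = 2 arcsin(0.08420) ≈ 9.7°.

9.7°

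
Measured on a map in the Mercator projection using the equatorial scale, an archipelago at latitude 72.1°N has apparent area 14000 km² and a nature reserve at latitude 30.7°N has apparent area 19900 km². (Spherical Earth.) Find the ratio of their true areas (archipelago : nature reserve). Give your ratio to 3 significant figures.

0.0899

On Mercator the areal scale is sec²φ, so true area = apparent × cos²φ.
True area of archipelago: 14000 × cos²(72.1°) = 14000 × 0.09447 = 1323 km².
True area of nature reserve: 19900 × cos²(30.7°) = 19900 × 0.7393 = 14710 km².
Ratio = 1323 / 14710 ≈ 0.0899.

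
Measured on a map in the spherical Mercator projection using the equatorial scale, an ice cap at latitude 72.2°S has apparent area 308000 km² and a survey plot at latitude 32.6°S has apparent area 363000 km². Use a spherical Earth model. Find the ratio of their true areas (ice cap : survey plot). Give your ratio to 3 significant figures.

Mercator's areal exaggeration is sec²φ; hence true area = (apparent area) · cos²φ.
True area of ice cap: 308000 × cos²(72.2°) = 308000 × 0.09345 = 28780 km².
True area of survey plot: 363000 × cos²(32.6°) = 363000 × 0.7097 = 257600 km².
Ratio = 28780 / 257600 ≈ 0.112.

0.112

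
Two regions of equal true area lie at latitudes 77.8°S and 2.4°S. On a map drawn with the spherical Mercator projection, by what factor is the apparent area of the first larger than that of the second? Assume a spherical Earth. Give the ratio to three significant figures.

Mercator is conformal with k = sec φ, so areal scale = k² = sec²φ.
At 77.8°: sec²(77.8°) = 1/0.2113² = 22.39.
At 2.4°: sec²(2.4°) = 1/0.9991² = 1.002.
Ratio = 22.39/1.002 = cos²(2.4°)/cos²(77.8°) ≈ 22.4.

22.4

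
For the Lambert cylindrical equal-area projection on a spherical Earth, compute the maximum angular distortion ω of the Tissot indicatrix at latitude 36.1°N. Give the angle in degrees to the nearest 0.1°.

The Lambert cylindrical equal-area projection is the cylindrical equal-area projection with its standard parallel at the equator (φ₀ = 0). Cylindrical equal-area (φ₀ = 0°): h = cos φ / cos 0° along meridians, k = cos 0° / cos φ along parallels; h·k = 1.
At 36.1°: h = 0.8080, k = 1.238; principal scales a = 1.238, b = 0.8080.
sin(ω/2) = (a − b)/(a + b) = 0.4296/2.046 = 0.2100, so ω = 2 arcsin(0.2100) ≈ 24.2°.

24.2°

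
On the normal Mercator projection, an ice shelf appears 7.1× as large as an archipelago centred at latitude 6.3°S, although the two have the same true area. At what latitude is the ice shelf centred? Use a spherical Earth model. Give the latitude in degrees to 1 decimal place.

For equal true areas on Mercator, apparent areas scale as sec²φ, so the ratio is cos²φ₂ / cos²φ₁.
cos²φ₂ / cos²φ₁ = 7.1  ⇒  cos φ₁ = cos 6.3° / √7.1 = 0.9940/2.665 = 0.3730.
φ₁ = arccos(0.3730) ≈ 68.1°.

68.1°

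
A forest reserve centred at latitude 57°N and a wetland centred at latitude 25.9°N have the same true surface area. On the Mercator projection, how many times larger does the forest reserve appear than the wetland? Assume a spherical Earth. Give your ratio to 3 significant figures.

On Mercator, area is exaggerated by sec²φ = 1/cos²φ.
At 57°: sec²(57°) = 1/0.5446² = 3.371.
At 25.9°: sec²(25.9°) = 1/0.8996² = 1.236.
Ratio = 3.371/1.236 = cos²(25.9°)/cos²(57°) ≈ 2.73.

2.73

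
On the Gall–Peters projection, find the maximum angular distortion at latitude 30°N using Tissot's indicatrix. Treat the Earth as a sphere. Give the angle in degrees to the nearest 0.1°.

Gall–Peters is a cylindrical equal-area projection with standard parallels at ±45°. A cylindrical equal-area projection with standard parallel φ₀ has meridian scale h = cos φ / cos φ₀ and parallel scale k = cos φ₀ / cos φ (so areas are preserved, h·k = 1).
At 30°: h = 1.225, k = 0.8165; principal scales a = 1.225, b = 0.8165.
sin(ω/2) = (a − b)/(a + b) = 0.4082/2.041 = 0.2000, so ω = 2 arcsin(0.2000) ≈ 23.1°.

23.1°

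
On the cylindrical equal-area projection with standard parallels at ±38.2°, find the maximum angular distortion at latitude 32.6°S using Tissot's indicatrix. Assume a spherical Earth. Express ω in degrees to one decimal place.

For cylindrical equal-area with standard parallel φ₀, h = cos φ / cos φ₀ and k = cos φ₀ / cos φ, so h·k = 1.
At 32.6°: h = 1.072, k = 0.9328; principal scales a = 1.072, b = 0.9328.
sin(ω/2) = (a − b)/(a + b) = 0.1392/2.005 = 0.06943, so ω = 2 arcsin(0.06943) ≈ 8.0°.

8.0°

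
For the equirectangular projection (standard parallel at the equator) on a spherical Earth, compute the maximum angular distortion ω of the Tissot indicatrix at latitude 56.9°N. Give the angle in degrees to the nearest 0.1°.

34.1°

For the equirectangular projection with φ₀ = 0 (plate carrée), h = 1 along meridians and k = sec φ along parallels.
At 56.9°: h = 1.000, k = 1.831; principal scales a = 1.831, b = 1.000.
sin(ω/2) = (a − b)/(a + b) = 0.8312/2.831 = 0.2936, so ω = 2 arcsin(0.2936) ≈ 34.1°.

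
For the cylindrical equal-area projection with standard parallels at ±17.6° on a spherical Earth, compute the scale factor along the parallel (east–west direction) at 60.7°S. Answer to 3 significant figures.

Cylindrical equal-area (φ₀ = 17.6°): h = cos φ / cos 17.6° along meridians, k = cos 17.6° / cos φ along parallels; h·k = 1.
k = cos 17.6° / cos 60.7° = 0.9532/0.4894 = 1.948.

1.95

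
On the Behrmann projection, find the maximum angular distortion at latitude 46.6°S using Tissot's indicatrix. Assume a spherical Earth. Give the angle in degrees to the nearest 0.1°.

The Behrmann projection is cylindrical equal-area with φ₀ = 30°. Cylindrical equal-area (φ₀ = 30°): h = cos φ / cos 30° along meridians, k = cos 30° / cos φ along parallels; h·k = 1.
At 46.6°: h = 0.7934, k = 1.260; principal scales a = 1.260, b = 0.7934.
sin(ω/2) = (a − b)/(a + b) = 0.4670/2.054 = 0.2274, so ω = 2 arcsin(0.2274) ≈ 26.3°.

26.3°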